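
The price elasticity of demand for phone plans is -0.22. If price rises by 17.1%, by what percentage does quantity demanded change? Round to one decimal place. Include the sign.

-3.8%

%ΔQ ≈ ε × %ΔP = (-0.22)(17.1%) = -3.76%.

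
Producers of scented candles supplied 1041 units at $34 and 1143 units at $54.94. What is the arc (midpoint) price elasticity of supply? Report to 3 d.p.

ΔQ = 1143 − 1041 = 102; ΔP = 54.94 − 34 = 20.94.
Midpoints: P̄ = 44.47, Q̄ = 1092.0.
ε_s = (ΔQ/ΔP)(P̄/Q̄) = (102/20.94)(44.47/1092.0).

0.198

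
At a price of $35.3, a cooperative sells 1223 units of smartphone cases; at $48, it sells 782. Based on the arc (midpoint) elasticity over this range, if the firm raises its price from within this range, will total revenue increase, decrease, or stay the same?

decrease

Arc ε = (-441/12.7)(41.65/1002.5) ≈ -1.443.
|ε| = 1.44 > 1, so demand is elastic. A price rise therefore reduces total revenue.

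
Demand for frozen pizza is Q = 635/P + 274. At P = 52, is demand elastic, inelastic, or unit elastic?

Q = 286.212, dQ/dP = -0.235.
ε = (dQ/dP)(P/Q) ≈ -0.043.
|ε| = 0.04 < 1.

inelastic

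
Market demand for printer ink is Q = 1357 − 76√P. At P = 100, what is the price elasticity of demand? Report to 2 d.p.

At P = 100, Q = 597.
dQ/dP = −76/(2√P) = -3.800.
ε = (dQ/dP)(P/Q) = (-3.800)(100/597).

-0.64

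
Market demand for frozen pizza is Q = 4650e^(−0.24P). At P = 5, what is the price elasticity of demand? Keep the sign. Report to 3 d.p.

-1.200

At P = 5, Q = 1400.553.
dQ/dP = −0.24·4650e^(−0.24P) = −0.24Q = -336.133.
ε = (dQ/dP)(P/Q) = (-336.133)(5/1400.553).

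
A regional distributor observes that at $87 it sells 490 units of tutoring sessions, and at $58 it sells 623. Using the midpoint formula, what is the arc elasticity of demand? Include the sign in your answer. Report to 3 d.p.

-0.597

ΔQ = 623 − 490 = 133; ΔP = 58 − 87 = -29.
Midpoints: P̄ = 72.50, Q̄ = 556.5.
ε = (ΔQ/ΔP)(P̄/Q̄) = (133/-29)(72.50/556.5).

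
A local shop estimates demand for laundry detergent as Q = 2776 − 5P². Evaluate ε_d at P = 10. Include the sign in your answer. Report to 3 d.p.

-0.439

At P = 10, Q = 2276.
dQ/dP = −10P = -100.
ε = (dQ/dP)(P/Q) = (-100)(10/2276).
|ε| < 1, so demand is inelastic at this price.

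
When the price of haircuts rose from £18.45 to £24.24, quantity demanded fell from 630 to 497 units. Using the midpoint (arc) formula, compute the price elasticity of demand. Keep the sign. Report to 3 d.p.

ΔQ = 497 − 630 = -133; ΔP = 24.24 − 18.45 = 5.79.
Midpoints: P̄ = 21.34, Q̄ = 563.5.
ε = (ΔQ/ΔP)(P̄/Q̄) = (-133/5.79)(21.34/563.5).

-0.870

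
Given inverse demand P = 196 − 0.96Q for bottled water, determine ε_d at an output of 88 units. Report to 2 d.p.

-1.32

At Q = 88, P = 196 − 0.96(88) = 111.52.
dP/dQ = −0.96, so dQ/dP = 1/(−0.96) = -1.042.
ε = (dQ/dP)(P/Q) = (-1.042)(111.52/88).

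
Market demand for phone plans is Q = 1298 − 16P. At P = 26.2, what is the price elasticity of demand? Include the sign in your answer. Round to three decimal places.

-0.477

At P = 26.2, Q = 878.800.
dQ/dP = −16.
ε = (dQ/dP)(P/Q) = (-16)(26.2/878.800).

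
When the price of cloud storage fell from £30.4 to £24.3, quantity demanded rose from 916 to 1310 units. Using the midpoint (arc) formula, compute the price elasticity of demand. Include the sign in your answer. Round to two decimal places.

-1.59

ΔQ = 1310 − 916 = 394; ΔP = 24.3 − 30.4 = -6.1.
Midpoints: P̄ = 27.35, Q̄ = 1113.0.
ε = (ΔQ/ΔP)(P̄/Q̄) = (394/-6.1)(27.35/1113.0).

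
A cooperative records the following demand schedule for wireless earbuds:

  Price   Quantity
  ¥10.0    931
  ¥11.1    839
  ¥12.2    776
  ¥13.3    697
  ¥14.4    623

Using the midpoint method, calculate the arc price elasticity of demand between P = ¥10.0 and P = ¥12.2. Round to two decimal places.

-0.92

At P = 10.0, Q = 931; at P = 12.2, Q = 776.
ΔQ = -155, ΔP = 2.2. Midpoints: P̄ = 11.10, Q̄ = 853.5.
ε = (ΔQ/ΔP)(P̄/Q̄) = (-155/2.2)(11.10/853.5).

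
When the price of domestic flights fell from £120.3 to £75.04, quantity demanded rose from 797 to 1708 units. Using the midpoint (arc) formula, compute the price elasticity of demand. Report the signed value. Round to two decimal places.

ΔQ = 1708 − 797 = 911; ΔP = 75.04 − 120.3 = -45.26.
Midpoints: P̄ = 97.67, Q̄ = 1252.5.
ε = (ΔQ/ΔP)(P̄/Q̄) = (911/-45.26)(97.67/1252.5).

-1.57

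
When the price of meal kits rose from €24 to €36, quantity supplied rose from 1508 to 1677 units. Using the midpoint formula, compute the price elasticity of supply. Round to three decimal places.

0.265

ΔQ = 1677 − 1508 = 169; ΔP = 36 − 24 = 12.
Midpoints: P̄ = 30.00, Q̄ = 1592.5.
ε_s = (ΔQ/ΔP)(P̄/Q̄) = (169/12)(30.00/1592.5).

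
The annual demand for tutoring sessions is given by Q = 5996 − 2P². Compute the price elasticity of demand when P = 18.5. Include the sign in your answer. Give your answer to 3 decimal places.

At P = 18.5, Q = 5311.500.
dQ/dP = −4P = -74.
ε = (dQ/dP)(P/Q) = (-74)(18.5/5311.500).

-0.258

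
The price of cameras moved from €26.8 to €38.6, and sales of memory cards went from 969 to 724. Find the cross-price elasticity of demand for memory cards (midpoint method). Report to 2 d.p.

ΔQ_x = 724 − 969 = -245; ΔP_y = 38.6 − 26.8 = 11.8.
Midpoints: P̄_y = 32.70, Q̄_x = 846.5.
ε_xy = (ΔQ_x/ΔP_y)(P̄_y/Q̄_x) = (-245/11.8)(32.70/846.5).
ε_xy < 0, so the goods are complements.

-0.80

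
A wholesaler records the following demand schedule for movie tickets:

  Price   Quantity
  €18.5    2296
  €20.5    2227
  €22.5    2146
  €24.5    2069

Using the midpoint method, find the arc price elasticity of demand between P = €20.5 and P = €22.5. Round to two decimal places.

At P = 20.5, Q = 2227; at P = 22.5, Q = 2146.
ΔQ = -81, ΔP = 2.0. Midpoints: P̄ = 21.50, Q̄ = 2186.5.
ε = (ΔQ/ΔP)(P̄/Q̄) = (-81/2.0)(21.50/2186.5).

-0.40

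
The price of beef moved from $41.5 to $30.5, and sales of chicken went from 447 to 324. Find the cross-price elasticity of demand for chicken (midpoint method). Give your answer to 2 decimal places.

1.04

ΔQ_x = 324 − 447 = -123; ΔP_y = 30.5 − 41.5 = -11.
Midpoints: P̄_y = 36.00, Q̄_x = 385.5.
ε_xy = (ΔQ_x/ΔP_y)(P̄_y/Q̄_x) = (-123/-11)(36.00/385.5).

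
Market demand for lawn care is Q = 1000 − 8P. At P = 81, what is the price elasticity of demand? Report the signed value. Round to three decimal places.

At P = 81, Q = 352.
dQ/dP = −8.
ε = (dQ/dP)(P/Q) = (-8)(81/352).

-1.841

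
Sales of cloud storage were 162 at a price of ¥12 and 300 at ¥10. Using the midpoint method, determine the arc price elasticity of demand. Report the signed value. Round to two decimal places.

ΔQ = 300 − 162 = 138; ΔP = 10 − 12 = -2.
Midpoints: P̄ = 11.00, Q̄ = 231.0.
ε = (ΔQ/ΔP)(P̄/Q̄) = (138/-2)(11.00/231.0).

-3.29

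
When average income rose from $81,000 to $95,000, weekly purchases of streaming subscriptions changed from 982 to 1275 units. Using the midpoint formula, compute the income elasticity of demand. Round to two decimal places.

1.63

ΔQ = 293, ΔI = 14000. Midpoints: Ī = 88,000, Q̄ = 1128.5.
ε_I = (ΔQ/ΔI)(Ī/Q̄) = (293/14000)(88000/1128.5).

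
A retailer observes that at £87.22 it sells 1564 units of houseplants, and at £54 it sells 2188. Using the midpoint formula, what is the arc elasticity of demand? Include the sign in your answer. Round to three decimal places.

ΔQ = 2188 − 1564 = 624; ΔP = 54 − 87.22 = -33.22.
Midpoints: P̄ = 70.61, Q̄ = 1876.0.
ε = (ΔQ/ΔP)(P̄/Q̄) = (624/-33.22)(70.61/1876.0).

-0.707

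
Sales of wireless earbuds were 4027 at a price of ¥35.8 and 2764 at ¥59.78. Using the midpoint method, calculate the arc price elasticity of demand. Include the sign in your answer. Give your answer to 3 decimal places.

-0.741

ΔQ = 2764 − 4027 = -1263; ΔP = 59.78 − 35.8 = 23.98.
Midpoints: P̄ = 47.79, Q̄ = 3395.5.
ε = (ΔQ/ΔP)(P̄/Q̄) = (-1263/23.98)(47.79/3395.5).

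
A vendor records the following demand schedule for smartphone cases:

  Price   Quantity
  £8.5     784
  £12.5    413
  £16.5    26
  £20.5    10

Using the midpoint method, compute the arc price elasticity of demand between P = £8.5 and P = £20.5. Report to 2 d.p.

At P = 8.5, Q = 784; at P = 20.5, Q = 10.
ΔQ = -774, ΔP = 12.0. Midpoints: P̄ = 14.50, Q̄ = 397.0.
ε = (ΔQ/ΔP)(P̄/Q̄) = (-774/12.0)(14.50/397.0).

-2.36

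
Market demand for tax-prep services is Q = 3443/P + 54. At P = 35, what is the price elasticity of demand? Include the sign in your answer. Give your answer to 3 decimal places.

-0.646

At P = 35, Q = 152.371.
dQ/dP = −3443/P² = -2.811.
ε = (dQ/dP)(P/Q) = (-2.811)(35/152.371).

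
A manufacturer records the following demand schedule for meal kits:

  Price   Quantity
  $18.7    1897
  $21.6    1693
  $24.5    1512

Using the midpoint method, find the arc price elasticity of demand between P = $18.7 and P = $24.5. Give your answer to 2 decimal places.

-0.84

At P = 18.7, Q = 1897; at P = 24.5, Q = 1512.
ΔQ = -385, ΔP = 5.8. Midpoints: P̄ = 21.60, Q̄ = 1704.5.
ε = (ΔQ/ΔP)(P̄/Q̄) = (-385/5.8)(21.60/1704.5).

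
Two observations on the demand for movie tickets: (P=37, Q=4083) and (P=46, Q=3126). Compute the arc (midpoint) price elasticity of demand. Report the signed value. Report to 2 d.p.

-1.22

ΔQ = 3126 − 4083 = -957; ΔP = 46 − 37 = 9.
Midpoints: P̄ = 41.50, Q̄ = 3604.5.
ε = (ΔQ/ΔP)(P̄/Q̄) = (-957/9)(41.50/3604.5).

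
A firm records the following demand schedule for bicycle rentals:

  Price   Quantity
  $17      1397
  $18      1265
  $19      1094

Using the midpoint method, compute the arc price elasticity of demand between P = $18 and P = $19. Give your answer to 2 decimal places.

-2.68

At P = 18, Q = 1265; at P = 19, Q = 1094.
ΔQ = -171, ΔP = 1. Midpoints: P̄ = 18.50, Q̄ = 1179.5.
ε = (ΔQ/ΔP)(P̄/Q̄) = (-171/1)(18.50/1179.5).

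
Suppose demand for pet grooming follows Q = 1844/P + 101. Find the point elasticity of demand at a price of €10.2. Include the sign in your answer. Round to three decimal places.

-0.642

At P = 10.2, Q = 281.784.
dQ/dP = −1844/P² = -17.724.
ε = (dQ/dP)(P/Q) = (-17.724)(10.2/281.784).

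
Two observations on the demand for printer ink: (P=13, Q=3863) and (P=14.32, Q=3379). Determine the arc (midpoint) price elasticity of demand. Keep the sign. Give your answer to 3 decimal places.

-1.383

ΔQ = 3379 − 3863 = -484; ΔP = 14.32 − 13 = 1.32.
Midpoints: P̄ = 13.66, Q̄ = 3621.0.
ε = (ΔQ/ΔP)(P̄/Q̄) = (-484/1.32)(13.66/3621.0).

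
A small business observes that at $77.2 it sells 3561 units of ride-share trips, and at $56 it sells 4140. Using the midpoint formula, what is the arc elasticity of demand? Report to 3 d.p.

-0.472

ΔQ = 4140 − 3561 = 579; ΔP = 56 − 77.2 = -21.2.
Midpoints: P̄ = 66.60, Q̄ = 3850.5.
ε = (ΔQ/ΔP)(P̄/Q̄) = (579/-21.2)(66.60/3850.5).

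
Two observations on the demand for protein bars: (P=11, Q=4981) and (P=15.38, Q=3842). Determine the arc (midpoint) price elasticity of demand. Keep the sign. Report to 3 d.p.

ΔQ = 3842 − 4981 = -1139; ΔP = 15.38 − 11 = 4.38.
Midpoints: P̄ = 13.19, Q̄ = 4411.5.
ε = (ΔQ/ΔP)(P̄/Q̄) = (-1139/4.38)(13.19/4411.5).

-0.778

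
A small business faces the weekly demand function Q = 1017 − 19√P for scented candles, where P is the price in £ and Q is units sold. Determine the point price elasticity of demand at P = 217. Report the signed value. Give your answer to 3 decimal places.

At P = 217, Q = 737.113.
dQ/dP = −19/(2√P) = -0.645.
ε = (dQ/dP)(P/Q) = (-0.645)(217/737.113).
|ε| < 1, so demand is inelastic at this price.

-0.190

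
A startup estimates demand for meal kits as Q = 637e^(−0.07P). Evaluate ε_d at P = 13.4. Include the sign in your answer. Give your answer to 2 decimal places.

-0.94

At P = 13.4, Q = 249.328.
dQ/dP = −0.07·637e^(−0.07P) = −0.07Q = -17.453.
ε = (dQ/dP)(P/Q) = (-17.453)(13.4/249.328).
|ε| < 1, so demand is inelastic at this price.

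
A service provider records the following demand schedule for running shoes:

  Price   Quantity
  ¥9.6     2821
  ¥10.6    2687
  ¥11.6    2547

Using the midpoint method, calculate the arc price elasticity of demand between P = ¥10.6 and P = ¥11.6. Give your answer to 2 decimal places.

-0.59

At P = 10.6, Q = 2687; at P = 11.6, Q = 2547.
ΔQ = -140, ΔP = 1.0. Midpoints: P̄ = 11.10, Q̄ = 2617.0.
ε = (ΔQ/ΔP)(P̄/Q̄) = (-140/1.0)(11.10/2617.0).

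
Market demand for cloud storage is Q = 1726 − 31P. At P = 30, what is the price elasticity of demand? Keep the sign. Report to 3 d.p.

At P = 30, Q = 796.
dQ/dP = −31.
ε = (dQ/dP)(P/Q) = (-31)(30/796).

-1.168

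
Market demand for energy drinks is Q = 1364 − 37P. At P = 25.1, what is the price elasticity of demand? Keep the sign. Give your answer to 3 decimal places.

-2.133

At P = 25.1, Q = 435.300.
dQ/dP = −37.
ε = (dQ/dP)(P/Q) = (-37)(25.1/435.300).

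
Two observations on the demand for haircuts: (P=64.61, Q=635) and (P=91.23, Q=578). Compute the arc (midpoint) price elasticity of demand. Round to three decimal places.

ΔQ = 578 − 635 = -57; ΔP = 91.23 − 64.61 = 26.62.
Midpoints: P̄ = 77.92, Q̄ = 606.5.
ε = (ΔQ/ΔP)(P̄/Q̄) = (-57/26.62)(77.92/606.5).

-0.275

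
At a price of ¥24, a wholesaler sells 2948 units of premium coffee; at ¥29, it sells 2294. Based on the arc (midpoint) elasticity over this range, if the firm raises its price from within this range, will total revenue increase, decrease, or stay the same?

decrease

Arc ε = (-654/5)(26.50/2621.0) ≈ -1.322.
|ε| = 1.32 > 1, so demand is elastic. A price rise therefore reduces total revenue.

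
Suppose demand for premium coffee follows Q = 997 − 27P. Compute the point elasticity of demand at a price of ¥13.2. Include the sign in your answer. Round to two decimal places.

At P = 13.2, Q = 640.600.
dQ/dP = −27.
ε = (dQ/dP)(P/Q) = (-27)(13.2/640.600).

-0.56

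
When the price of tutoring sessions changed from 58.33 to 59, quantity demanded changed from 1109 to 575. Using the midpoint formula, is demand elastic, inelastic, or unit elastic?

elastic

Arc ε ≈ -55.531.
|ε| = 55.53 > 1.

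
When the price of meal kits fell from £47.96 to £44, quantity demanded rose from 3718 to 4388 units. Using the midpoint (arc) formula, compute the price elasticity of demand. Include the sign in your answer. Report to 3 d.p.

-1.919

ΔQ = 4388 − 3718 = 670; ΔP = 44 − 47.96 = -3.96.
Midpoints: P̄ = 45.98, Q̄ = 4053.0.
ε = (ΔQ/ΔP)(P̄/Q̄) = (670/-3.96)(45.98/4053.0).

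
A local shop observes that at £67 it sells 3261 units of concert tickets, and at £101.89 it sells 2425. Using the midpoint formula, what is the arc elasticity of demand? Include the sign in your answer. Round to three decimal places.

-0.712

ΔQ = 2425 − 3261 = -836; ΔP = 101.89 − 67 = 34.89.
Midpoints: P̄ = 84.44, Q̄ = 2843.0.
ε = (ΔQ/ΔP)(P̄/Q̄) = (-836/34.89)(84.44/2843.0).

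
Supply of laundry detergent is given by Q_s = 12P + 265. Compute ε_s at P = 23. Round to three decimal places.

0.510

At P = 23, Q_s = 541.
dQ_s/dP = 12.
ε_s = (dQ_s/dP)(P/Q_s) = (12)(23/541).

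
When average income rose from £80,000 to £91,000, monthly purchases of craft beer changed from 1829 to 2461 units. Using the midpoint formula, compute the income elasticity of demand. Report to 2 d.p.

ΔQ = 632, ΔI = 11000. Midpoints: Ī = 85,500, Q̄ = 2145.0.
ε_I = (ΔQ/ΔI)(Ī/Q̄) = (632/11000)(85500/2145.0).

2.29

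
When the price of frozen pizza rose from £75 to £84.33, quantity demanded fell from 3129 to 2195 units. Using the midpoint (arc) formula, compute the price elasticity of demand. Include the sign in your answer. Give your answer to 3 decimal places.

ΔQ = 2195 − 3129 = -934; ΔP = 84.33 − 75 = 9.33.
Midpoints: P̄ = 79.66, Q̄ = 2662.0.
ε = (ΔQ/ΔP)(P̄/Q̄) = (-934/9.33)(79.66/2662.0).

-2.996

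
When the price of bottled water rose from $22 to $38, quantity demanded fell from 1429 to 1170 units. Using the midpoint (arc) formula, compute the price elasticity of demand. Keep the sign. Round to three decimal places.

-0.374

ΔQ = 1170 − 1429 = -259; ΔP = 38 − 22 = 16.
Midpoints: P̄ = 30.00, Q̄ = 1299.5.
ε = (ΔQ/ΔP)(P̄/Q̄) = (-259/16)(30.00/1299.5).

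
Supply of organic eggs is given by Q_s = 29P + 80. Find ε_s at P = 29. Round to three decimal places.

At P = 29, Q_s = 921.
dQ_s/dP = 29.
ε_s = (dQ_s/dP)(P/Q_s) = (29)(29/921).

0.913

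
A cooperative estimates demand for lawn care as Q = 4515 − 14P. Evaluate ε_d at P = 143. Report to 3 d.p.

At P = 143, Q = 2513.
dQ/dP = −14.
ε = (dQ/dP)(P/Q) = (-14)(143/2513).

-0.797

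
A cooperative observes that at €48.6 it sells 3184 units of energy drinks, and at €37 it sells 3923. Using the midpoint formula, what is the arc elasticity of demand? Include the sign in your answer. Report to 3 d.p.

-0.767

ΔQ = 3923 − 3184 = 739; ΔP = 37 − 48.6 = -11.6.
Midpoints: P̄ = 42.80, Q̄ = 3553.5.
ε = (ΔQ/ΔP)(P̄/Q̄) = (739/-11.6)(42.80/3553.5).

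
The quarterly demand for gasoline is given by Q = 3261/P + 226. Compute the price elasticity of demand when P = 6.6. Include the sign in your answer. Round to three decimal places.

At P = 6.6, Q = 720.091.
dQ/dP = −3261/P² = -74.862.
ε = (dQ/dP)(P/Q) = (-74.862)(6.6/720.091).
|ε| < 1, so demand is inelastic at this price.

-0.686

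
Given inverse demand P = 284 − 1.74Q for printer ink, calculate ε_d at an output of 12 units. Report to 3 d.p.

-12.602

At Q = 12, P = 284 − 1.74(12) = 263.12.
dP/dQ = −1.74, so dQ/dP = 1/(−1.74) = -0.575.
ε = (dQ/dP)(P/Q) = (-0.575)(263.12/12).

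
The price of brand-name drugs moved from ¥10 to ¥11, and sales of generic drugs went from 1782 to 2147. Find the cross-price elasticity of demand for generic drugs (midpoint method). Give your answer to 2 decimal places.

1.95

ΔQ_x = 2147 − 1782 = 365; ΔP_y = 11 − 10 = 1.
Midpoints: P̄_y = 10.50, Q̄_x = 1964.5.
ε_xy = (ΔQ_x/ΔP_y)(P̄_y/Q̄_x) = (365/1)(10.50/1964.5).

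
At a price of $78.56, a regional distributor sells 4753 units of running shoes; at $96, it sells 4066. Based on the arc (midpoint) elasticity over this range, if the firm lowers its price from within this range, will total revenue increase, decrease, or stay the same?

decrease

Arc ε = (-687/17.44)(87.28/4409.5) ≈ -0.780.
|ε| = 0.78 < 1, so demand is inelastic. A price cut therefore reduces total revenue.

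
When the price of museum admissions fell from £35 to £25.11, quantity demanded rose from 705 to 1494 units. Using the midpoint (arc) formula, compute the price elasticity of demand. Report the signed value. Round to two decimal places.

-2.18

ΔQ = 1494 − 705 = 789; ΔP = 25.11 − 35 = -9.89.
Midpoints: P̄ = 30.05, Q̄ = 1099.5.
ε = (ΔQ/ΔP)(P̄/Q̄) = (789/-9.89)(30.05/1099.5).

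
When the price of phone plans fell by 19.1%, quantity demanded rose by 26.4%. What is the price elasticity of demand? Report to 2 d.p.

ε = %ΔQ / %ΔP = (26.4)/(-19.1) = -1.382.

-1.38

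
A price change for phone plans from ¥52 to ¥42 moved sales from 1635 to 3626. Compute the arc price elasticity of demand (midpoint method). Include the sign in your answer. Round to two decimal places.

-3.56

ΔQ = 3626 − 1635 = 1991; ΔP = 42 − 52 = -10.
Midpoints: P̄ = 47.00, Q̄ = 2630.5.
ε = (ΔQ/ΔP)(P̄/Q̄) = (1991/-10)(47.00/2630.5).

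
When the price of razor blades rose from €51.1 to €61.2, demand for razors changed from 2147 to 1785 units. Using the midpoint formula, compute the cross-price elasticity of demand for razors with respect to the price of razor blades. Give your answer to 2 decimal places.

-1.02

ΔQ_x = 1785 − 2147 = -362; ΔP_y = 61.2 − 51.1 = 10.1.
Midpoints: P̄_y = 56.15, Q̄_x = 1966.0.
ε_xy = (ΔQ_x/ΔP_y)(P̄_y/Q̄_x) = (-362/10.1)(56.15/1966.0).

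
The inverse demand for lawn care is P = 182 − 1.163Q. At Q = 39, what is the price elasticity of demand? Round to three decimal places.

At Q = 39, P = 182 − 1.163(39) = 136.64.
dP/dQ = −1.163, so dQ/dP = 1/(−1.163) = -0.860.
ε = (dQ/dP)(P/Q) = (-0.860)(136.64/39).

-3.013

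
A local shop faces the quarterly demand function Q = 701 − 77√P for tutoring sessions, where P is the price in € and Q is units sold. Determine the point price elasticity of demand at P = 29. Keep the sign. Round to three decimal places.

At P = 29, Q = 286.342.
dQ/dP = −77/(2√P) = -7.149.
ε = (dQ/dP)(P/Q) = (-7.149)(29/286.342).
|ε| < 1, so demand is inelastic at this price.

-0.724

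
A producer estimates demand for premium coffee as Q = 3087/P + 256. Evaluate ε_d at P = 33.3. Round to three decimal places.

-0.266

At P = 33.3, Q = 348.703.
dQ/dP = −3087/P² = -2.784.
ε = (dQ/dP)(P/Q) = (-2.784)(33.3/348.703).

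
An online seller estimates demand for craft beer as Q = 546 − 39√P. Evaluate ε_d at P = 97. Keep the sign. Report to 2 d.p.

At P = 97, Q = 161.895.
dQ/dP = −39/(2√P) = -1.980.
ε = (dQ/dP)(P/Q) = (-1.980)(97/161.895).
|ε| > 1, so demand is elastic at this price.

-1.19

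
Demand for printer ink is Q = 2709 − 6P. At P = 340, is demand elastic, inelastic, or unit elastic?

Q = 669, dQ/dP = -6.
ε = (dQ/dP)(P/Q) ≈ -3.049.
|ε| = 3.05 > 1.

elastic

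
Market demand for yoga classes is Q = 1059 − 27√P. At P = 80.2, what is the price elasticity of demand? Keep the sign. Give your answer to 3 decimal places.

-0.148

At P = 80.2, Q = 817.203.
dQ/dP = −27/(2√P) = -1.507.
ε = (dQ/dP)(P/Q) = (-1.507)(80.2/817.203).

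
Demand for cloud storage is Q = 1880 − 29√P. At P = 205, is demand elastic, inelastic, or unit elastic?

inelastic

Q = 1464.783, dQ/dP = -1.013.
ε = (dQ/dP)(P/Q) ≈ -0.142.
|ε| = 0.14 < 1.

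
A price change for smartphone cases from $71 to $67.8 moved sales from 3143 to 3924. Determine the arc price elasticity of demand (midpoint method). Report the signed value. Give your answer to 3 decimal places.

-4.794

ΔQ = 3924 − 3143 = 781; ΔP = 67.8 − 71 = -3.2.
Midpoints: P̄ = 69.40, Q̄ = 3533.5.
ε = (ΔQ/ΔP)(P̄/Q̄) = (781/-3.2)(69.40/3533.5).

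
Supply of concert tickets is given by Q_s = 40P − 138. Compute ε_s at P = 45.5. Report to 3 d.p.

At P = 45.5, Q_s = 1682.
dQ_s/dP = 40.
ε_s = (dQ_s/dP)(P/Q_s) = (40)(45.5/1682).

1.082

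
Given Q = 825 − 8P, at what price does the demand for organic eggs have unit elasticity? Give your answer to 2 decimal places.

51.56

For linear demand Q = a − bP, ε = −bP/(a − bP). |ε| = 1 when bP = a − bP, i.e. P = a/(2b).
P = 825/(2·8) = 825/16 = 51.5625.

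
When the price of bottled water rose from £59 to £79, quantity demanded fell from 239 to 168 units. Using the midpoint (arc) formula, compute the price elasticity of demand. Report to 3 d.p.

-1.204

ΔQ = 168 − 239 = -71; ΔP = 79 − 59 = 20.
Midpoints: P̄ = 69.00, Q̄ = 203.5.
ε = (ΔQ/ΔP)(P̄/Q̄) = (-71/20)(69.00/203.5).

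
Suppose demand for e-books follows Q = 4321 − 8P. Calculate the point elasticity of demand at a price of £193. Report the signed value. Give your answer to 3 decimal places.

-0.556

At P = 193, Q = 2777.
dQ/dP = −8.
ε = (dQ/dP)(P/Q) = (-8)(193/2777).
|ε| < 1, so demand is inelastic at this price.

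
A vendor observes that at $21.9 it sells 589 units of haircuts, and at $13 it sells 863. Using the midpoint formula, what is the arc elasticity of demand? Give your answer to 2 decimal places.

-0.74

ΔQ = 863 − 589 = 274; ΔP = 13 − 21.9 = -8.9.
Midpoints: P̄ = 17.45, Q̄ = 726.0.
ε = (ΔQ/ΔP)(P̄/Q̄) = (274/-8.9)(17.45/726.0).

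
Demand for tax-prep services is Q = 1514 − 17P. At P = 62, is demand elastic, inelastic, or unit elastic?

Q = 460, dQ/dP = -17.
ε = (dQ/dP)(P/Q) ≈ -2.291.
|ε| = 2.29 > 1.

elastic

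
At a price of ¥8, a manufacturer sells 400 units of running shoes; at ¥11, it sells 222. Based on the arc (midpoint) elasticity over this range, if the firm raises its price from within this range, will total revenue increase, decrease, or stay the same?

Arc ε = (-178/3)(9.50/311.0) ≈ -1.812.
|ε| = 1.81 > 1, so demand is elastic. A price rise therefore reduces total revenue.

decrease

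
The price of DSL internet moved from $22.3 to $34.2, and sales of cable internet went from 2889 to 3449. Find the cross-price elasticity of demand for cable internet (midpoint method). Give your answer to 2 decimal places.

0.42

ΔQ_x = 3449 − 2889 = 560; ΔP_y = 34.2 − 22.3 = 11.9.
Midpoints: P̄_y = 28.25, Q̄_x = 3169.0.
ε_xy = (ΔQ_x/ΔP_y)(P̄_y/Q̄_x) = (560/11.9)(28.25/3169.0).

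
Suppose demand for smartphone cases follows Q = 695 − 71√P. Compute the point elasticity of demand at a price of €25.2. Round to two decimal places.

At P = 25.2, Q = 338.583.
dQ/dP = −71/(2√P) = -7.072.
ε = (dQ/dP)(P/Q) = (-7.072)(25.2/338.583).
|ε| < 1, so demand is inelastic at this price.

-0.53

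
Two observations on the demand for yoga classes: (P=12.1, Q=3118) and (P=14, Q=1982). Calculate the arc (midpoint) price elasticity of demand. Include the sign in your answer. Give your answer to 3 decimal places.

-3.060

ΔQ = 1982 − 3118 = -1136; ΔP = 14 − 12.1 = 1.9.
Midpoints: P̄ = 13.05, Q̄ = 2550.0.
ε = (ΔQ/ΔP)(P̄/Q̄) = (-1136/1.9)(13.05/2550.0).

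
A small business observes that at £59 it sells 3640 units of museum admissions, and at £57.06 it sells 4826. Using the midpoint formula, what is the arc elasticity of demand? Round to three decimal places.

ΔQ = 4826 − 3640 = 1186; ΔP = 57.06 − 59 = -1.94.
Midpoints: P̄ = 58.03, Q̄ = 4233.0.
ε = (ΔQ/ΔP)(P̄/Q̄) = (1186/-1.94)(58.03/4233.0).

-8.381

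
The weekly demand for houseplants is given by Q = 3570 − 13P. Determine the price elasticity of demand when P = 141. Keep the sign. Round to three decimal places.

At P = 141, Q = 1737.
dQ/dP = −13.
ε = (dQ/dP)(P/Q) = (-13)(141/1737).

-1.055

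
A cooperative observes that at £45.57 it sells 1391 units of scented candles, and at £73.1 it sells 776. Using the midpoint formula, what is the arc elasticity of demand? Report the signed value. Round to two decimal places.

-1.22

ΔQ = 776 − 1391 = -615; ΔP = 73.1 − 45.57 = 27.53.
Midpoints: P̄ = 59.33, Q̄ = 1083.5.
ε = (ΔQ/ΔP)(P̄/Q̄) = (-615/27.53)(59.33/1083.5).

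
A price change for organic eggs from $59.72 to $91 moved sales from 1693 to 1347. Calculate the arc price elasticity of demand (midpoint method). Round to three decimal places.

-0.548

ΔQ = 1347 − 1693 = -346; ΔP = 91 − 59.72 = 31.28.
Midpoints: P̄ = 75.36, Q̄ = 1520.0.
ε = (ΔQ/ΔP)(P̄/Q̄) = (-346/31.28)(75.36/1520.0).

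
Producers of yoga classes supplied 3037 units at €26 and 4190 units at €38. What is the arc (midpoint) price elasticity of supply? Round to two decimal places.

ΔQ = 4190 − 3037 = 1153; ΔP = 38 − 26 = 12.
Midpoints: P̄ = 32.00, Q̄ = 3613.5.
ε_s = (ΔQ/ΔP)(P̄/Q̄) = (1153/12)(32.00/3613.5).

0.85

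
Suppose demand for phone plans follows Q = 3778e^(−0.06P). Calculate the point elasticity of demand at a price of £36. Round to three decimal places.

-2.160

At P = 36, Q = 435.698.
dQ/dP = −0.06·3778e^(−0.06P) = −0.06Q = -26.142.
ε = (dQ/dP)(P/Q) = (-26.142)(36/435.698).
|ε| > 1, so demand is elastic at this price.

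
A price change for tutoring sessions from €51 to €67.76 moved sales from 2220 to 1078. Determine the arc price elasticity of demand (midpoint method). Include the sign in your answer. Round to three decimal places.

ΔQ = 1078 − 2220 = -1142; ΔP = 67.76 − 51 = 16.76.
Midpoints: P̄ = 59.38, Q̄ = 1649.0.
ε = (ΔQ/ΔP)(P̄/Q̄) = (-1142/16.76)(59.38/1649.0).

-2.454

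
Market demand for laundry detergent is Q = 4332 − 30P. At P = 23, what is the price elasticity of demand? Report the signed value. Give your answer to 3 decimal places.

At P = 23, Q = 3642.
dQ/dP = −30.
ε = (dQ/dP)(P/Q) = (-30)(23/3642).
|ε| < 1, so demand is inelastic at this price.

-0.189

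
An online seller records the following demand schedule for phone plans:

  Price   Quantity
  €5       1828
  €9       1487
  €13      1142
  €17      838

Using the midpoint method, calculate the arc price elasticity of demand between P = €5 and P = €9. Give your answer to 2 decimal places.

-0.36

At P = 5, Q = 1828; at P = 9, Q = 1487.
ΔQ = -341, ΔP = 4. Midpoints: P̄ = 7.00, Q̄ = 1657.5.
ε = (ΔQ/ΔP)(P̄/Q̄) = (-341/4)(7.00/1657.5).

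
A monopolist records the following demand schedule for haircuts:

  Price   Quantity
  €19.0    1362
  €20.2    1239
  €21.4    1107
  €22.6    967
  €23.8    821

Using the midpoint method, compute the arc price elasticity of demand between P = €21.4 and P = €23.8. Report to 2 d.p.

-2.79

At P = 21.4, Q = 1107; at P = 23.8, Q = 821.
ΔQ = -286, ΔP = 2.4. Midpoints: P̄ = 22.60, Q̄ = 964.0.
ε = (ΔQ/ΔP)(P̄/Q̄) = (-286/2.4)(22.60/964.0).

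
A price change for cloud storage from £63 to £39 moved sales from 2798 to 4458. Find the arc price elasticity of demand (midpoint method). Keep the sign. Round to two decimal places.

ΔQ = 4458 − 2798 = 1660; ΔP = 39 − 63 = -24.
Midpoints: P̄ = 51.00, Q̄ = 3628.0.
ε = (ΔQ/ΔP)(P̄/Q̄) = (1660/-24)(51.00/3628.0).

-0.97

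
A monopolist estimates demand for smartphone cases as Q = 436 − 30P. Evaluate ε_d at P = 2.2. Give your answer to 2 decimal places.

At P = 2.2, Q = 370.
dQ/dP = −30.
ε = (dQ/dP)(P/Q) = (-30)(2.2/370).
|ε| < 1, so demand is inelastic at this price.

-0.18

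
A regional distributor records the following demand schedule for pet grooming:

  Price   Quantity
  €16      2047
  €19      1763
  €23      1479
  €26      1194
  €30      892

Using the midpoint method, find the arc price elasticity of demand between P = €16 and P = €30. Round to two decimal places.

At P = 16, Q = 2047; at P = 30, Q = 892.
ΔQ = -1155, ΔP = 14. Midpoints: P̄ = 23.00, Q̄ = 1469.5.
ε = (ΔQ/ΔP)(P̄/Q̄) = (-1155/14)(23.00/1469.5).

-1.29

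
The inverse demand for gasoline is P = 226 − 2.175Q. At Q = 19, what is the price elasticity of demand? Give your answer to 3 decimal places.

At Q = 19, P = 226 − 2.175(19) = 184.68.
dP/dQ = −2.175, so dQ/dP = 1/(−2.175) = -0.460.
ε = (dQ/dP)(P/Q) = (-0.460)(184.68/19).

-4.469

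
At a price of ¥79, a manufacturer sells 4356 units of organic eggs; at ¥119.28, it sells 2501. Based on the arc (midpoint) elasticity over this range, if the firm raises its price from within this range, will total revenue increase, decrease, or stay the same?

decrease

Arc ε = (-1855/40.28)(99.14/3428.5) ≈ -1.332.
|ε| = 1.33 > 1, so demand is elastic. A price rise therefore reduces total revenue.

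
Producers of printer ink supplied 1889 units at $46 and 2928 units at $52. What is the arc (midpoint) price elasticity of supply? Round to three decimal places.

ΔQ = 2928 − 1889 = 1039; ΔP = 52 − 46 = 6.
Midpoints: P̄ = 49.00, Q̄ = 2408.5.
ε_s = (ΔQ/ΔP)(P̄/Q̄) = (1039/6)(49.00/2408.5).

3.523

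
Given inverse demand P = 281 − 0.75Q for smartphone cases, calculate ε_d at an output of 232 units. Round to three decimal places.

-0.615

At Q = 232, P = 281 − 0.75(232) = 107.00.
dP/dQ = −0.75, so dQ/dP = 1/(−0.75) = -1.333.
ε = (dQ/dP)(P/Q) = (-1.333)(107.00/232).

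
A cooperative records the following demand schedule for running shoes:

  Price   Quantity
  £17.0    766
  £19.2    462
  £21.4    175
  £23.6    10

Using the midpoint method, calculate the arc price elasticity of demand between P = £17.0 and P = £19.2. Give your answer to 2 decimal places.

-4.07

At P = 17.0, Q = 766; at P = 19.2, Q = 462.
ΔQ = -304, ΔP = 2.2. Midpoints: P̄ = 18.10, Q̄ = 614.0.
ε = (ΔQ/ΔP)(P̄/Q̄) = (-304/2.2)(18.10/614.0).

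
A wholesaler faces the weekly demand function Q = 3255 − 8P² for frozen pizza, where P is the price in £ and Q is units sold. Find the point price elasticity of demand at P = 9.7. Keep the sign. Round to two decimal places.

-0.60

At P = 9.7, Q = 2502.280.
dQ/dP = −16P = -155.200.
ε = (dQ/dP)(P/Q) = (-155.200)(9.7/2502.280).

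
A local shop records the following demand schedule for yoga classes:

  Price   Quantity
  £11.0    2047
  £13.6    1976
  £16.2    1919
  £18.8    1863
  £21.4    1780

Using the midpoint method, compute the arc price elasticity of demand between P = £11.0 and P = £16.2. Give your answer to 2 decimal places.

At P = 11.0, Q = 2047; at P = 16.2, Q = 1919.
ΔQ = -128, ΔP = 5.2. Midpoints: P̄ = 13.60, Q̄ = 1983.0.
ε = (ΔQ/ΔP)(P̄/Q̄) = (-128/5.2)(13.60/1983.0).

-0.17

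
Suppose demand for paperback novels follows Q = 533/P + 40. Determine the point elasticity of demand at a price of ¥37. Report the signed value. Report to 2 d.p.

At P = 37, Q = 54.405.
dQ/dP = −533/P² = -0.389.
ε = (dQ/dP)(P/Q) = (-0.389)(37/54.405).

-0.26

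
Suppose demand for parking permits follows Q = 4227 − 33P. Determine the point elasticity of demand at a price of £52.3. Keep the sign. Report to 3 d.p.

-0.690

At P = 52.3, Q = 2501.100.
dQ/dP = −33.
ε = (dQ/dP)(P/Q) = (-33)(52.3/2501.100).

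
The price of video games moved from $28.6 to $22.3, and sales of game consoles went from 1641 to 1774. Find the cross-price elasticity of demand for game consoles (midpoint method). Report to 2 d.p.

-0.31

ΔQ_x = 1774 − 1641 = 133; ΔP_y = 22.3 − 28.6 = -6.3.
Midpoints: P̄_y = 25.45, Q̄_x = 1707.5.
ε_xy = (ΔQ_x/ΔP_y)(P̄_y/Q̄_x) = (133/-6.3)(25.45/1707.5).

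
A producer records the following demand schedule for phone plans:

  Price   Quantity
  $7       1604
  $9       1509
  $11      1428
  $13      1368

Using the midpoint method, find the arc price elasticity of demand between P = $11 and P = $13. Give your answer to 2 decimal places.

At P = 11, Q = 1428; at P = 13, Q = 1368.
ΔQ = -60, ΔP = 2. Midpoints: P̄ = 12.00, Q̄ = 1398.0.
ε = (ΔQ/ΔP)(P̄/Q̄) = (-60/2)(12.00/1398.0).

-0.26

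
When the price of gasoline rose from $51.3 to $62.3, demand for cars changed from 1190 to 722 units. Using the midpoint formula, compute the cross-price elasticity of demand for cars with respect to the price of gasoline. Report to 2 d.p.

ΔQ_x = 722 − 1190 = -468; ΔP_y = 62.3 − 51.3 = 11.
Midpoints: P̄_y = 56.80, Q̄_x = 956.0.
ε_xy = (ΔQ_x/ΔP_y)(P̄_y/Q̄_x) = (-468/11)(56.80/956.0).
ε_xy < 0, so the goods are complements.

-2.53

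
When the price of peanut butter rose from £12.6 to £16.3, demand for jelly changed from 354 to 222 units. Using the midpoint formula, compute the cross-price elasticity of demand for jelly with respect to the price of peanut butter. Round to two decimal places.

ΔQ_x = 222 − 354 = -132; ΔP_y = 16.3 − 12.6 = 3.7.
Midpoints: P̄_y = 14.45, Q̄_x = 288.0.
ε_xy = (ΔQ_x/ΔP_y)(P̄_y/Q̄_x) = (-132/3.7)(14.45/288.0).
ε_xy < 0, so the goods are complements.

-1.79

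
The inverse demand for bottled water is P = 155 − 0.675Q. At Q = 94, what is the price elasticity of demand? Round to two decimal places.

At Q = 94, P = 155 − 0.675(94) = 91.55.
dP/dQ = −0.675, so dQ/dP = 1/(−0.675) = -1.481.
ε = (dQ/dP)(P/Q) = (-1.481)(91.55/94).

-1.44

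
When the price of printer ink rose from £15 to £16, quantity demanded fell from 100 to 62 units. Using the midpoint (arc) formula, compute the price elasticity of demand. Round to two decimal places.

-7.27

ΔQ = 62 − 100 = -38; ΔP = 16 − 15 = 1.
Midpoints: P̄ = 15.50, Q̄ = 81.0.
ε = (ΔQ/ΔP)(P̄/Q̄) = (-38/1)(15.50/81.0).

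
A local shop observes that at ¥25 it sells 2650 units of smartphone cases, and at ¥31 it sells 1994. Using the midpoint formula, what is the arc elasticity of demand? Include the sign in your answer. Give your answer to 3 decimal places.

ΔQ = 1994 − 2650 = -656; ΔP = 31 − 25 = 6.
Midpoints: P̄ = 28.00, Q̄ = 2322.0.
ε = (ΔQ/ΔP)(P̄/Q̄) = (-656/6)(28.00/2322.0).

-1.318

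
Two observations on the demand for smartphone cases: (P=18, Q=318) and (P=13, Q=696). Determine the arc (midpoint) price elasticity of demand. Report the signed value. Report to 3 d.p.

-2.311

ΔQ = 696 − 318 = 378; ΔP = 13 − 18 = -5.
Midpoints: P̄ = 15.50, Q̄ = 507.0.
ε = (ΔQ/ΔP)(P̄/Q̄) = (378/-5)(15.50/507.0).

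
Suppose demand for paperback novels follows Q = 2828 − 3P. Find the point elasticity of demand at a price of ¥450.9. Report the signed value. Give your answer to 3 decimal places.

-0.917

At P = 450.9, Q = 1475.300.
dQ/dP = −3.
ε = (dQ/dP)(P/Q) = (-3)(450.9/1475.300).
|ε| < 1, so demand is inelastic at this price.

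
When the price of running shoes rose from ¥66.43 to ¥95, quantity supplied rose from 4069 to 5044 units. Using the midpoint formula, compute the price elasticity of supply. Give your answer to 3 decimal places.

ΔQ = 5044 − 4069 = 975; ΔP = 95 − 66.43 = 28.57.
Midpoints: P̄ = 80.72, Q̄ = 4556.5.
ε_s = (ΔQ/ΔP)(P̄/Q̄) = (975/28.57)(80.72/4556.5).

0.605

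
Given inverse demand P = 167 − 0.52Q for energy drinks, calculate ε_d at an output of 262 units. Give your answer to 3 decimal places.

At Q = 262, P = 167 − 0.52(262) = 30.76.
dP/dQ = −0.52, so dQ/dP = 1/(−0.52) = -1.923.
ε = (dQ/dP)(P/Q) = (-1.923)(30.76/262).

-0.226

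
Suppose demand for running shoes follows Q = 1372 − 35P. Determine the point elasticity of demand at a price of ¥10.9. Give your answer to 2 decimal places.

-0.39

At P = 10.9, Q = 990.500.
dQ/dP = −35.
ε = (dQ/dP)(P/Q) = (-35)(10.9/990.500).
|ε| < 1, so demand is inelastic at this price.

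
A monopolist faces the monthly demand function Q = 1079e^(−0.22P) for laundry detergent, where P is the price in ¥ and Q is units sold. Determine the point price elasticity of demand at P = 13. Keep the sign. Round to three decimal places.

At P = 13, Q = 61.793.
dQ/dP = −0.22·1079e^(−0.22P) = −0.22Q = -13.594.
ε = (dQ/dP)(P/Q) = (-13.594)(13/61.793).
|ε| > 1, so demand is elastic at this price.

-2.860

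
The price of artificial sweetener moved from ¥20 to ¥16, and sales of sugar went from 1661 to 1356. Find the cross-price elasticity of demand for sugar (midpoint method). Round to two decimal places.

0.91

ΔQ_x = 1356 − 1661 = -305; ΔP_y = 16 − 20 = -4.
Midpoints: P̄_y = 18.00, Q̄_x = 1508.5.
ε_xy = (ΔQ_x/ΔP_y)(P̄_y/Q̄_x) = (-305/-4)(18.00/1508.5).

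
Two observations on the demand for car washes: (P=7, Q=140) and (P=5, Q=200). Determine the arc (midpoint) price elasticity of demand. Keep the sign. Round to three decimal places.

-1.059

ΔQ = 200 − 140 = 60; ΔP = 5 − 7 = -2.
Midpoints: P̄ = 6.00, Q̄ = 170.0.
ε = (ΔQ/ΔP)(P̄/Q̄) = (60/-2)(6.00/170.0).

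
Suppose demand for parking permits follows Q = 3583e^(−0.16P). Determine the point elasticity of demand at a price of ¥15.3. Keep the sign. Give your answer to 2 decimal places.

At P = 15.3, Q = 309.809.
dQ/dP = −0.16·3583e^(−0.16P) = −0.16Q = -49.569.
ε = (dQ/dP)(P/Q) = (-49.569)(15.3/309.809).
|ε| > 1, so demand is elastic at this price.

-2.45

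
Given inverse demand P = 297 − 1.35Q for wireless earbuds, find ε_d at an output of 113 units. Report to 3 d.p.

-0.947

At Q = 113, P = 297 − 1.35(113) = 144.45.
dP/dQ = −1.35, so dQ/dP = 1/(−1.35) = -0.741.
ε = (dQ/dP)(P/Q) = (-0.741)(144.45/113).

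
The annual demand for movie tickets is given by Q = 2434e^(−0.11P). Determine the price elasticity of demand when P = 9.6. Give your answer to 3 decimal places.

At P = 9.6, Q = 846.653.
dQ/dP = −0.11·2434e^(−0.11P) = −0.11Q = -93.132.
ε = (dQ/dP)(P/Q) = (-93.132)(9.6/846.653).
|ε| > 1, so demand is elastic at this price.

-1.056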